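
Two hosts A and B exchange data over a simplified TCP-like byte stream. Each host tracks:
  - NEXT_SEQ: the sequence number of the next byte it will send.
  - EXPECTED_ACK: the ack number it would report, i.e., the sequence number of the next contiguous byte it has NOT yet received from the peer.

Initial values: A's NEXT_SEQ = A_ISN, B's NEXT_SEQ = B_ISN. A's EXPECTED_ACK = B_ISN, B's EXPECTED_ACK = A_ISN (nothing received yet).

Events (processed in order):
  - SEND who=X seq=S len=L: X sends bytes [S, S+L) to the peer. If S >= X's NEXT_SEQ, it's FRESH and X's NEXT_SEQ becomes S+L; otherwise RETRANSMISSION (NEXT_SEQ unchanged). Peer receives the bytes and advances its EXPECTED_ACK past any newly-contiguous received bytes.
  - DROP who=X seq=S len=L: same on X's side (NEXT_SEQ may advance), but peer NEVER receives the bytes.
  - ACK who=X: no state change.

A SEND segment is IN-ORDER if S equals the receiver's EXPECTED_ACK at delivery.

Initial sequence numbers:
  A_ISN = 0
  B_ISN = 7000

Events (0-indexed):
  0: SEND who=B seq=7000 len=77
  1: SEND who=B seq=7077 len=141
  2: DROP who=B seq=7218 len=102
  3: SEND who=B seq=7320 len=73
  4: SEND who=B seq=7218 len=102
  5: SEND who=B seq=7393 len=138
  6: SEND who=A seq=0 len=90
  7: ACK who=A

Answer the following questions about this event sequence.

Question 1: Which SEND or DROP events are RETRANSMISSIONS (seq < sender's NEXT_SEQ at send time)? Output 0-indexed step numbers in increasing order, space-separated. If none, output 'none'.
Step 0: SEND seq=7000 -> fresh
Step 1: SEND seq=7077 -> fresh
Step 2: DROP seq=7218 -> fresh
Step 3: SEND seq=7320 -> fresh
Step 4: SEND seq=7218 -> retransmit
Step 5: SEND seq=7393 -> fresh
Step 6: SEND seq=0 -> fresh

Answer: 4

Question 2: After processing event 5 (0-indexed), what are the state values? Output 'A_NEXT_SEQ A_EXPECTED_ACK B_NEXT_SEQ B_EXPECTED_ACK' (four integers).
After event 0: A_seq=0 A_ack=7077 B_seq=7077 B_ack=0
After event 1: A_seq=0 A_ack=7218 B_seq=7218 B_ack=0
After event 2: A_seq=0 A_ack=7218 B_seq=7320 B_ack=0
After event 3: A_seq=0 A_ack=7218 B_seq=7393 B_ack=0
After event 4: A_seq=0 A_ack=7393 B_seq=7393 B_ack=0
After event 5: A_seq=0 A_ack=7531 B_seq=7531 B_ack=0

0 7531 7531 0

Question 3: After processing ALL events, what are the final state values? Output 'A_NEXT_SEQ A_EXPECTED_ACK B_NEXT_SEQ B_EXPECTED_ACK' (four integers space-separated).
After event 0: A_seq=0 A_ack=7077 B_seq=7077 B_ack=0
After event 1: A_seq=0 A_ack=7218 B_seq=7218 B_ack=0
After event 2: A_seq=0 A_ack=7218 B_seq=7320 B_ack=0
After event 3: A_seq=0 A_ack=7218 B_seq=7393 B_ack=0
After event 4: A_seq=0 A_ack=7393 B_seq=7393 B_ack=0
After event 5: A_seq=0 A_ack=7531 B_seq=7531 B_ack=0
After event 6: A_seq=90 A_ack=7531 B_seq=7531 B_ack=90
After event 7: A_seq=90 A_ack=7531 B_seq=7531 B_ack=90

Answer: 90 7531 7531 90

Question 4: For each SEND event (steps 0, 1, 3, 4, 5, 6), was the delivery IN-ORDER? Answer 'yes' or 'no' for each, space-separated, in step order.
Step 0: SEND seq=7000 -> in-order
Step 1: SEND seq=7077 -> in-order
Step 3: SEND seq=7320 -> out-of-order
Step 4: SEND seq=7218 -> in-order
Step 5: SEND seq=7393 -> in-order
Step 6: SEND seq=0 -> in-order

Answer: yes yes no yes yes yes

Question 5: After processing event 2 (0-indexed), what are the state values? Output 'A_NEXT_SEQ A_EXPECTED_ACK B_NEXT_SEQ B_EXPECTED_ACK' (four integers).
After event 0: A_seq=0 A_ack=7077 B_seq=7077 B_ack=0
After event 1: A_seq=0 A_ack=7218 B_seq=7218 B_ack=0
After event 2: A_seq=0 A_ack=7218 B_seq=7320 B_ack=0

0 7218 7320 0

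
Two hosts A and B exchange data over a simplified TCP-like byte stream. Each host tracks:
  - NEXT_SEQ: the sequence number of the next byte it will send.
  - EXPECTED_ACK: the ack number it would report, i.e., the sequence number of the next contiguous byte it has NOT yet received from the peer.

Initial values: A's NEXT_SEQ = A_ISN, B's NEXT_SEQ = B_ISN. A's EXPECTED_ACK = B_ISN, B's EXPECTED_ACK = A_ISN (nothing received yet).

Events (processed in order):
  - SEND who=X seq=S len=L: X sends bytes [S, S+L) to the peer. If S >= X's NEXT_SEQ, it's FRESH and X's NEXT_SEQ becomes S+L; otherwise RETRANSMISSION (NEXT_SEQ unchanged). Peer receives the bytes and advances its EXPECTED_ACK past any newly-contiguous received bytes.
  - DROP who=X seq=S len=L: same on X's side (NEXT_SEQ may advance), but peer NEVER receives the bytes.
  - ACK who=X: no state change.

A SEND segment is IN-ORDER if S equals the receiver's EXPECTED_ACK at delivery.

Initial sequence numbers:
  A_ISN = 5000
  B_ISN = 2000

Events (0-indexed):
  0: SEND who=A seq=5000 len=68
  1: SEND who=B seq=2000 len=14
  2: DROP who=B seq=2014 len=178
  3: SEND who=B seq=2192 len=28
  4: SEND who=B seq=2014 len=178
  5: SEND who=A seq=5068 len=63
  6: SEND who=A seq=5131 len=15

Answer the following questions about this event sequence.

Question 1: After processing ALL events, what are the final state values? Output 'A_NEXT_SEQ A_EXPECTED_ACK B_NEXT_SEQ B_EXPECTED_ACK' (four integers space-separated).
After event 0: A_seq=5068 A_ack=2000 B_seq=2000 B_ack=5068
After event 1: A_seq=5068 A_ack=2014 B_seq=2014 B_ack=5068
After event 2: A_seq=5068 A_ack=2014 B_seq=2192 B_ack=5068
After event 3: A_seq=5068 A_ack=2014 B_seq=2220 B_ack=5068
After event 4: A_seq=5068 A_ack=2220 B_seq=2220 B_ack=5068
After event 5: A_seq=5131 A_ack=2220 B_seq=2220 B_ack=5131
After event 6: A_seq=5146 A_ack=2220 B_seq=2220 B_ack=5146

Answer: 5146 2220 2220 5146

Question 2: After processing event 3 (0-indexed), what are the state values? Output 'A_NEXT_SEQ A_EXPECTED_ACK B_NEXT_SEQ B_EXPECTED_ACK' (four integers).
After event 0: A_seq=5068 A_ack=2000 B_seq=2000 B_ack=5068
After event 1: A_seq=5068 A_ack=2014 B_seq=2014 B_ack=5068
After event 2: A_seq=5068 A_ack=2014 B_seq=2192 B_ack=5068
After event 3: A_seq=5068 A_ack=2014 B_seq=2220 B_ack=5068

5068 2014 2220 5068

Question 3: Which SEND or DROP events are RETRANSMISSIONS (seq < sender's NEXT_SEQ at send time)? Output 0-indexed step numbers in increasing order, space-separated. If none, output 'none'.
Answer: 4

Derivation:
Step 0: SEND seq=5000 -> fresh
Step 1: SEND seq=2000 -> fresh
Step 2: DROP seq=2014 -> fresh
Step 3: SEND seq=2192 -> fresh
Step 4: SEND seq=2014 -> retransmit
Step 5: SEND seq=5068 -> fresh
Step 6: SEND seq=5131 -> fresh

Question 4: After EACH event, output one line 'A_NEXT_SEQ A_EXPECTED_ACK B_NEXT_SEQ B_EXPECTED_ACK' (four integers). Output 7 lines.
5068 2000 2000 5068
5068 2014 2014 5068
5068 2014 2192 5068
5068 2014 2220 5068
5068 2220 2220 5068
5131 2220 2220 5131
5146 2220 2220 5146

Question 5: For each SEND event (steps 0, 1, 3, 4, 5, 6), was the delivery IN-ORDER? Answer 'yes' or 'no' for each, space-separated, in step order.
Step 0: SEND seq=5000 -> in-order
Step 1: SEND seq=2000 -> in-order
Step 3: SEND seq=2192 -> out-of-order
Step 4: SEND seq=2014 -> in-order
Step 5: SEND seq=5068 -> in-order
Step 6: SEND seq=5131 -> in-order

Answer: yes yes no yes yes yes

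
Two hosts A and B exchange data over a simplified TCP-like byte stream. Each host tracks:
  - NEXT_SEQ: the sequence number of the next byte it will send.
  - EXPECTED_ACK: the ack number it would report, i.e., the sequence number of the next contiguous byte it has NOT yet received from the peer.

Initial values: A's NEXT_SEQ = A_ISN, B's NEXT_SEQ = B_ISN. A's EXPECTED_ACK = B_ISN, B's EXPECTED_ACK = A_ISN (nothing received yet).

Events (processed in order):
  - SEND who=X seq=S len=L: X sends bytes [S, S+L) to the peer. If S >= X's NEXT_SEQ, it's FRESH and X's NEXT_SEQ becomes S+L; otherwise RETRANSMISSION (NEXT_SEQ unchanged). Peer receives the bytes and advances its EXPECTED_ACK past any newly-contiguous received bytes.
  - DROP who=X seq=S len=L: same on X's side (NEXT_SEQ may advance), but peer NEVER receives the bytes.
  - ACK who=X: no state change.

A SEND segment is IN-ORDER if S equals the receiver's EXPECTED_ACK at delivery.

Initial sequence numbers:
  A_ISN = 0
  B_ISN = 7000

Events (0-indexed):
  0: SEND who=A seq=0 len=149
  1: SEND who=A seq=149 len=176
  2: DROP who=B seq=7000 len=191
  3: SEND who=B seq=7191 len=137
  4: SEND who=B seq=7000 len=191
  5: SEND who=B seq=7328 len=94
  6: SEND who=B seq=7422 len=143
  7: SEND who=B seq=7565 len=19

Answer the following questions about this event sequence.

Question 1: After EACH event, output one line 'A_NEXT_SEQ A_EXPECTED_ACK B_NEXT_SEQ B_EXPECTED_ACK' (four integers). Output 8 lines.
149 7000 7000 149
325 7000 7000 325
325 7000 7191 325
325 7000 7328 325
325 7328 7328 325
325 7422 7422 325
325 7565 7565 325
325 7584 7584 325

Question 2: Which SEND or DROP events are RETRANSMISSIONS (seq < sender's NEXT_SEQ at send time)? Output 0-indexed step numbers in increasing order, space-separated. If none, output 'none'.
Answer: 4

Derivation:
Step 0: SEND seq=0 -> fresh
Step 1: SEND seq=149 -> fresh
Step 2: DROP seq=7000 -> fresh
Step 3: SEND seq=7191 -> fresh
Step 4: SEND seq=7000 -> retransmit
Step 5: SEND seq=7328 -> fresh
Step 6: SEND seq=7422 -> fresh
Step 7: SEND seq=7565 -> fresh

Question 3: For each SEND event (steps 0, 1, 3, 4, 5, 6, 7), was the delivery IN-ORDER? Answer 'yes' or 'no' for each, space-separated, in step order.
Step 0: SEND seq=0 -> in-order
Step 1: SEND seq=149 -> in-order
Step 3: SEND seq=7191 -> out-of-order
Step 4: SEND seq=7000 -> in-order
Step 5: SEND seq=7328 -> in-order
Step 6: SEND seq=7422 -> in-order
Step 7: SEND seq=7565 -> in-order

Answer: yes yes no yes yes yes yes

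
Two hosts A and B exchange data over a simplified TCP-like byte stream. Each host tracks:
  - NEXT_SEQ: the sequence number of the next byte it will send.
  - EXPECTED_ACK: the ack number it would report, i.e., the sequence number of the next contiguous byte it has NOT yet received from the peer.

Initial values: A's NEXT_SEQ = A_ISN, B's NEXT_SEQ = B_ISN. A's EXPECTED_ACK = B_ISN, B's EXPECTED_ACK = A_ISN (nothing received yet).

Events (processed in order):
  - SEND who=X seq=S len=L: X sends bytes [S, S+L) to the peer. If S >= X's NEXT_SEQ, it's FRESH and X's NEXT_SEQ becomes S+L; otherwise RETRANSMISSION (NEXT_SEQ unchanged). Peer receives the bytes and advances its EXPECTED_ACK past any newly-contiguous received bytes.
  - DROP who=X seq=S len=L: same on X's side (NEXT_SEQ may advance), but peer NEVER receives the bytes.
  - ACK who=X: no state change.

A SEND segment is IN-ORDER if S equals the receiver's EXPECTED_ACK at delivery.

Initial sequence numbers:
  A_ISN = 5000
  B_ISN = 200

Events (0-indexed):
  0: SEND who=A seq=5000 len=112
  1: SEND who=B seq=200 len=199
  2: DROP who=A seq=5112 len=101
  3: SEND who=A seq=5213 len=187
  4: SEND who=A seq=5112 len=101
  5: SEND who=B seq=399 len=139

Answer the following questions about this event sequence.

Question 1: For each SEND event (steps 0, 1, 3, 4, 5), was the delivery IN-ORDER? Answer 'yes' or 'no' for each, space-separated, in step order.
Answer: yes yes no yes yes

Derivation:
Step 0: SEND seq=5000 -> in-order
Step 1: SEND seq=200 -> in-order
Step 3: SEND seq=5213 -> out-of-order
Step 4: SEND seq=5112 -> in-order
Step 5: SEND seq=399 -> in-order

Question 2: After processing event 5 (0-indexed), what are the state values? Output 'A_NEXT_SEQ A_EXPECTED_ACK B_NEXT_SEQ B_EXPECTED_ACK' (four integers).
After event 0: A_seq=5112 A_ack=200 B_seq=200 B_ack=5112
After event 1: A_seq=5112 A_ack=399 B_seq=399 B_ack=5112
After event 2: A_seq=5213 A_ack=399 B_seq=399 B_ack=5112
After event 3: A_seq=5400 A_ack=399 B_seq=399 B_ack=5112
After event 4: A_seq=5400 A_ack=399 B_seq=399 B_ack=5400
After event 5: A_seq=5400 A_ack=538 B_seq=538 B_ack=5400

5400 538 538 5400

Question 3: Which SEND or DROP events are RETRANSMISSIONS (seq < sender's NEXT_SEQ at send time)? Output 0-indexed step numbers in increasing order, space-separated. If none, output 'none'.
Answer: 4

Derivation:
Step 0: SEND seq=5000 -> fresh
Step 1: SEND seq=200 -> fresh
Step 2: DROP seq=5112 -> fresh
Step 3: SEND seq=5213 -> fresh
Step 4: SEND seq=5112 -> retransmit
Step 5: SEND seq=399 -> fresh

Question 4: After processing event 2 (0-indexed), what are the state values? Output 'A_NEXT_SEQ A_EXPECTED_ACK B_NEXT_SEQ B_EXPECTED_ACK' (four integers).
After event 0: A_seq=5112 A_ack=200 B_seq=200 B_ack=5112
After event 1: A_seq=5112 A_ack=399 B_seq=399 B_ack=5112
After event 2: A_seq=5213 A_ack=399 B_seq=399 B_ack=5112

5213 399 399 5112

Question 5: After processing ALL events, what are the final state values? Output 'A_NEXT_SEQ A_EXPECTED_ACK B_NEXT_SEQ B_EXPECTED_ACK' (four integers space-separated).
After event 0: A_seq=5112 A_ack=200 B_seq=200 B_ack=5112
After event 1: A_seq=5112 A_ack=399 B_seq=399 B_ack=5112
After event 2: A_seq=5213 A_ack=399 B_seq=399 B_ack=5112
After event 3: A_seq=5400 A_ack=399 B_seq=399 B_ack=5112
After event 4: A_seq=5400 A_ack=399 B_seq=399 B_ack=5400
After event 5: A_seq=5400 A_ack=538 B_seq=538 B_ack=5400

Answer: 5400 538 538 5400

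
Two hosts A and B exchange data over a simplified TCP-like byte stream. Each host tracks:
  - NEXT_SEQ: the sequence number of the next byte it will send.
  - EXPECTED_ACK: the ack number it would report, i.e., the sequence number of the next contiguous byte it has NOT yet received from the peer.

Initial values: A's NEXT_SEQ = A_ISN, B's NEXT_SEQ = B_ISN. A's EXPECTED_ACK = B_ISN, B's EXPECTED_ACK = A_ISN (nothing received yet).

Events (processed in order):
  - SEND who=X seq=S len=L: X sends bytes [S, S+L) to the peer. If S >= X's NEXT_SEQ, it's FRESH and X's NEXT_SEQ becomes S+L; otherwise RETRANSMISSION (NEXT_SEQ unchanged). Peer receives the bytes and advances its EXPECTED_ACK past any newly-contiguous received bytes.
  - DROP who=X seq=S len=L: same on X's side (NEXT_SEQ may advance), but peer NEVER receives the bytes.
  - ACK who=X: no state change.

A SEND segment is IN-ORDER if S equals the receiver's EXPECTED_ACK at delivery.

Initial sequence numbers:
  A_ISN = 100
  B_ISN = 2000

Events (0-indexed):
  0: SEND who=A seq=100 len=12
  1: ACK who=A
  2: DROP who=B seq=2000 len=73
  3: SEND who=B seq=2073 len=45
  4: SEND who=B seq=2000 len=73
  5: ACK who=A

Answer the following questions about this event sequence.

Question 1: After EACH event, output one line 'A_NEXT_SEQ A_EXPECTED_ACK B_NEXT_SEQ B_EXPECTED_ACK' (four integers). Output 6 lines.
112 2000 2000 112
112 2000 2000 112
112 2000 2073 112
112 2000 2118 112
112 2118 2118 112
112 2118 2118 112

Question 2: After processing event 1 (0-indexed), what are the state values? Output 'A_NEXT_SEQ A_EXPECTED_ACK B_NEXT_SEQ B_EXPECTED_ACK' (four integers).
After event 0: A_seq=112 A_ack=2000 B_seq=2000 B_ack=112
After event 1: A_seq=112 A_ack=2000 B_seq=2000 B_ack=112

112 2000 2000 112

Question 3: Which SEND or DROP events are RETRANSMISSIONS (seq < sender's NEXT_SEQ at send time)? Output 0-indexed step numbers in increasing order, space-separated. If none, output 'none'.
Step 0: SEND seq=100 -> fresh
Step 2: DROP seq=2000 -> fresh
Step 3: SEND seq=2073 -> fresh
Step 4: SEND seq=2000 -> retransmit

Answer: 4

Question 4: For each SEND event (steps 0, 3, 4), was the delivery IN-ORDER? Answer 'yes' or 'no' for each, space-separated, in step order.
Answer: yes no yes

Derivation:
Step 0: SEND seq=100 -> in-order
Step 3: SEND seq=2073 -> out-of-order
Step 4: SEND seq=2000 -> in-order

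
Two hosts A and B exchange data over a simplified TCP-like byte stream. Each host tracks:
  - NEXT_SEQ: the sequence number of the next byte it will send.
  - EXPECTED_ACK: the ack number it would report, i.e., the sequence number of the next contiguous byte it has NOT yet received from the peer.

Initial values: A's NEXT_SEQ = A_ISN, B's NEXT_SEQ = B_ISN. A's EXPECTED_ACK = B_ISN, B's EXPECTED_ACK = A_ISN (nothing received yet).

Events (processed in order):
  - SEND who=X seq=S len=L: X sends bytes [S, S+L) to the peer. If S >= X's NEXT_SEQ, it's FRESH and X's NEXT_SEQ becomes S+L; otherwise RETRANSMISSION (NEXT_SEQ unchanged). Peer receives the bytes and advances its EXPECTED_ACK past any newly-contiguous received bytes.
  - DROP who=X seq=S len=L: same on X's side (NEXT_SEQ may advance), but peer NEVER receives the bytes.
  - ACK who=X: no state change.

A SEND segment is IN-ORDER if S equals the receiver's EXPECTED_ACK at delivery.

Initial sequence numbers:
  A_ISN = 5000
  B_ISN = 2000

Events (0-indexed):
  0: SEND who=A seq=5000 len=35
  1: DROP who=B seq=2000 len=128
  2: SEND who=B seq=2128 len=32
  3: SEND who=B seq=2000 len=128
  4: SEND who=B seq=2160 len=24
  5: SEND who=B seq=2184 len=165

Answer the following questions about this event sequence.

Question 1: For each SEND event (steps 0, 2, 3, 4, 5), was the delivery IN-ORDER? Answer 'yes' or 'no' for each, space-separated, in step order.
Answer: yes no yes yes yes

Derivation:
Step 0: SEND seq=5000 -> in-order
Step 2: SEND seq=2128 -> out-of-order
Step 3: SEND seq=2000 -> in-order
Step 4: SEND seq=2160 -> in-order
Step 5: SEND seq=2184 -> in-order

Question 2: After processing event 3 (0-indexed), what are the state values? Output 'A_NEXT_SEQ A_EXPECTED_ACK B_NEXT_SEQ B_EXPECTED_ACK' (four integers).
After event 0: A_seq=5035 A_ack=2000 B_seq=2000 B_ack=5035
After event 1: A_seq=5035 A_ack=2000 B_seq=2128 B_ack=5035
After event 2: A_seq=5035 A_ack=2000 B_seq=2160 B_ack=5035
After event 3: A_seq=5035 A_ack=2160 B_seq=2160 B_ack=5035

5035 2160 2160 5035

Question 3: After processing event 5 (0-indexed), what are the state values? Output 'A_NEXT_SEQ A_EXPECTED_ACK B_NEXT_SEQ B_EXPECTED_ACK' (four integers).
After event 0: A_seq=5035 A_ack=2000 B_seq=2000 B_ack=5035
After event 1: A_seq=5035 A_ack=2000 B_seq=2128 B_ack=5035
After event 2: A_seq=5035 A_ack=2000 B_seq=2160 B_ack=5035
After event 3: A_seq=5035 A_ack=2160 B_seq=2160 B_ack=5035
After event 4: A_seq=5035 A_ack=2184 B_seq=2184 B_ack=5035
After event 5: A_seq=5035 A_ack=2349 B_seq=2349 B_ack=5035

5035 2349 2349 5035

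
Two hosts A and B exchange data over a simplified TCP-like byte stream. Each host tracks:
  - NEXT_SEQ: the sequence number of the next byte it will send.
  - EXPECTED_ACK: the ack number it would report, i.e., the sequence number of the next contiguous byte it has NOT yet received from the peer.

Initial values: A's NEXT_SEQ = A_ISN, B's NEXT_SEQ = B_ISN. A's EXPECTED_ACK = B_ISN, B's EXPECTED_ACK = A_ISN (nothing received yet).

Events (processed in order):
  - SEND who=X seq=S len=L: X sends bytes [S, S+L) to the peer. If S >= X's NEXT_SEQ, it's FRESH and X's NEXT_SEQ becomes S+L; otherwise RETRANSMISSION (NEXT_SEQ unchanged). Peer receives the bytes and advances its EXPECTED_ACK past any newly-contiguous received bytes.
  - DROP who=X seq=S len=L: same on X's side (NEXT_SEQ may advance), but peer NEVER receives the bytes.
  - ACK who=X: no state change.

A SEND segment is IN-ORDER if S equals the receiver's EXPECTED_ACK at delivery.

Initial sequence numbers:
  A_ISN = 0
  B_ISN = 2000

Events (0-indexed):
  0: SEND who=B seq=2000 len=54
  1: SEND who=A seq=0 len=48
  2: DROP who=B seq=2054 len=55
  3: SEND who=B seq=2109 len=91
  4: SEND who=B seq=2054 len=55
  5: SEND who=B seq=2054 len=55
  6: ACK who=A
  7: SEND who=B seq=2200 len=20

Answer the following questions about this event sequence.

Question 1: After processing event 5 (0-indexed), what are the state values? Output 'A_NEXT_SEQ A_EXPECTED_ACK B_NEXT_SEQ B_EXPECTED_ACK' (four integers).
After event 0: A_seq=0 A_ack=2054 B_seq=2054 B_ack=0
After event 1: A_seq=48 A_ack=2054 B_seq=2054 B_ack=48
After event 2: A_seq=48 A_ack=2054 B_seq=2109 B_ack=48
After event 3: A_seq=48 A_ack=2054 B_seq=2200 B_ack=48
After event 4: A_seq=48 A_ack=2200 B_seq=2200 B_ack=48
After event 5: A_seq=48 A_ack=2200 B_seq=2200 B_ack=48

48 2200 2200 48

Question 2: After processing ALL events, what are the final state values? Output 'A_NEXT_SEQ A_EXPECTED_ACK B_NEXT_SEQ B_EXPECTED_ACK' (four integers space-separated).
Answer: 48 2220 2220 48

Derivation:
After event 0: A_seq=0 A_ack=2054 B_seq=2054 B_ack=0
After event 1: A_seq=48 A_ack=2054 B_seq=2054 B_ack=48
After event 2: A_seq=48 A_ack=2054 B_seq=2109 B_ack=48
After event 3: A_seq=48 A_ack=2054 B_seq=2200 B_ack=48
After event 4: A_seq=48 A_ack=2200 B_seq=2200 B_ack=48
After event 5: A_seq=48 A_ack=2200 B_seq=2200 B_ack=48
After event 6: A_seq=48 A_ack=2200 B_seq=2200 B_ack=48
After event 7: A_seq=48 A_ack=2220 B_seq=2220 B_ack=48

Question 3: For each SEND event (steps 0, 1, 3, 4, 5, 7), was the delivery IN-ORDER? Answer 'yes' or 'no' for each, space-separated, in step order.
Answer: yes yes no yes no yes

Derivation:
Step 0: SEND seq=2000 -> in-order
Step 1: SEND seq=0 -> in-order
Step 3: SEND seq=2109 -> out-of-order
Step 4: SEND seq=2054 -> in-order
Step 5: SEND seq=2054 -> out-of-order
Step 7: SEND seq=2200 -> in-order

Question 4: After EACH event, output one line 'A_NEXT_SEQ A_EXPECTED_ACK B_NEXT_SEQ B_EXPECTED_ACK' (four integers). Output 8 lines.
0 2054 2054 0
48 2054 2054 48
48 2054 2109 48
48 2054 2200 48
48 2200 2200 48
48 2200 2200 48
48 2200 2200 48
48 2220 2220 48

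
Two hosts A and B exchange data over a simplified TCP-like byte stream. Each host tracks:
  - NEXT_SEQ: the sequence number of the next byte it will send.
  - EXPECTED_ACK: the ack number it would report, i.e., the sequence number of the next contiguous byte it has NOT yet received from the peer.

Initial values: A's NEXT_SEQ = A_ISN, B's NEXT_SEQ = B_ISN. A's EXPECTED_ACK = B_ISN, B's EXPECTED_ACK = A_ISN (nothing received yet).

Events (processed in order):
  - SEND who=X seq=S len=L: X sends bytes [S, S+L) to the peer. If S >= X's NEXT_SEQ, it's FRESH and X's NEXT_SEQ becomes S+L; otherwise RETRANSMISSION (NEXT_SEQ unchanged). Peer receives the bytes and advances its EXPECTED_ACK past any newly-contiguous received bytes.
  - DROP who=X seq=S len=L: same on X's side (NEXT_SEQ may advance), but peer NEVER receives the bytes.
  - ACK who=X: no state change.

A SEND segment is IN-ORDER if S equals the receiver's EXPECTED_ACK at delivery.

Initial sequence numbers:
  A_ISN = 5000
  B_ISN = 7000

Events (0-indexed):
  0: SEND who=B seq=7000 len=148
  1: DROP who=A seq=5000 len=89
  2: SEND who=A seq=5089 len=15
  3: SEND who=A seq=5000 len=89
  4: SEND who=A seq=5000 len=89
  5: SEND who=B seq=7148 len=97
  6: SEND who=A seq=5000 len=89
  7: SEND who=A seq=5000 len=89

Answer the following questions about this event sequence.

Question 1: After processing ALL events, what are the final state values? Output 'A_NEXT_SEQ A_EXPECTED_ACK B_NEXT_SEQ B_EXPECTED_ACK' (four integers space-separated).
Answer: 5104 7245 7245 5104

Derivation:
After event 0: A_seq=5000 A_ack=7148 B_seq=7148 B_ack=5000
After event 1: A_seq=5089 A_ack=7148 B_seq=7148 B_ack=5000
After event 2: A_seq=5104 A_ack=7148 B_seq=7148 B_ack=5000
After event 3: A_seq=5104 A_ack=7148 B_seq=7148 B_ack=5104
After event 4: A_seq=5104 A_ack=7148 B_seq=7148 B_ack=5104
After event 5: A_seq=5104 A_ack=7245 B_seq=7245 B_ack=5104
After event 6: A_seq=5104 A_ack=7245 B_seq=7245 B_ack=5104
After event 7: A_seq=5104 A_ack=7245 B_seq=7245 B_ack=5104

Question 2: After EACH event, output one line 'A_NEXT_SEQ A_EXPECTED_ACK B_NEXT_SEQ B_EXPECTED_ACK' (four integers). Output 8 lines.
5000 7148 7148 5000
5089 7148 7148 5000
5104 7148 7148 5000
5104 7148 7148 5104
5104 7148 7148 5104
5104 7245 7245 5104
5104 7245 7245 5104
5104 7245 7245 5104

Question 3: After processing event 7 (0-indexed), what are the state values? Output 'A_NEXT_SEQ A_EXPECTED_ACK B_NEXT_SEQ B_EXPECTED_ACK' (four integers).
After event 0: A_seq=5000 A_ack=7148 B_seq=7148 B_ack=5000
After event 1: A_seq=5089 A_ack=7148 B_seq=7148 B_ack=5000
After event 2: A_seq=5104 A_ack=7148 B_seq=7148 B_ack=5000
After event 3: A_seq=5104 A_ack=7148 B_seq=7148 B_ack=5104
After event 4: A_seq=5104 A_ack=7148 B_seq=7148 B_ack=5104
After event 5: A_seq=5104 A_ack=7245 B_seq=7245 B_ack=5104
After event 6: A_seq=5104 A_ack=7245 B_seq=7245 B_ack=5104
After event 7: A_seq=5104 A_ack=7245 B_seq=7245 B_ack=5104

5104 7245 7245 5104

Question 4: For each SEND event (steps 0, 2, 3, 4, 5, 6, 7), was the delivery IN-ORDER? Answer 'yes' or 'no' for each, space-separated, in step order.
Answer: yes no yes no yes no no

Derivation:
Step 0: SEND seq=7000 -> in-order
Step 2: SEND seq=5089 -> out-of-order
Step 3: SEND seq=5000 -> in-order
Step 4: SEND seq=5000 -> out-of-order
Step 5: SEND seq=7148 -> in-order
Step 6: SEND seq=5000 -> out-of-order
Step 7: SEND seq=5000 -> out-of-order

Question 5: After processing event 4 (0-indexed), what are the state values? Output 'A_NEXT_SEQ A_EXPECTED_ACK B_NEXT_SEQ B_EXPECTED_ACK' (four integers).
After event 0: A_seq=5000 A_ack=7148 B_seq=7148 B_ack=5000
After event 1: A_seq=5089 A_ack=7148 B_seq=7148 B_ack=5000
After event 2: A_seq=5104 A_ack=7148 B_seq=7148 B_ack=5000
After event 3: A_seq=5104 A_ack=7148 B_seq=7148 B_ack=5104
After event 4: A_seq=5104 A_ack=7148 B_seq=7148 B_ack=5104

5104 7148 7148 5104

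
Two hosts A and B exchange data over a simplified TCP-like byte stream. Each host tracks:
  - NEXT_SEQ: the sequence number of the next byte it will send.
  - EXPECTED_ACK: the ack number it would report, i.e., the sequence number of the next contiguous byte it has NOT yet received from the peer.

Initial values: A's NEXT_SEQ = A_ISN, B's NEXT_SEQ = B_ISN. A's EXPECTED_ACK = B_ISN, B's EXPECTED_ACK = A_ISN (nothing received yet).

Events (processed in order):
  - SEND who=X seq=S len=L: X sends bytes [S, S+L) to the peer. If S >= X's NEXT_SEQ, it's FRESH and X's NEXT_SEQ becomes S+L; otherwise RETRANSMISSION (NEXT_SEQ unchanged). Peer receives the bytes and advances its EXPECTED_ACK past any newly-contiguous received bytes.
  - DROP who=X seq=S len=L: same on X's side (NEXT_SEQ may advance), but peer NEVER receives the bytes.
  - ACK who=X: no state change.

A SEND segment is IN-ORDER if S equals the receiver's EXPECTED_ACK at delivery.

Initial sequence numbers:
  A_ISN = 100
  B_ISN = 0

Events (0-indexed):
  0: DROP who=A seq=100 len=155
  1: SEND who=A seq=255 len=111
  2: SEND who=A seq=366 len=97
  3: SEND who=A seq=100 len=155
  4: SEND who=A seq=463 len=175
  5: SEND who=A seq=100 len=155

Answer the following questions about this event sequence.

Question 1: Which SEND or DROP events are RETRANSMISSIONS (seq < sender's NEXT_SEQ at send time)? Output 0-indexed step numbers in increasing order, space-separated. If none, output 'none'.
Answer: 3 5

Derivation:
Step 0: DROP seq=100 -> fresh
Step 1: SEND seq=255 -> fresh
Step 2: SEND seq=366 -> fresh
Step 3: SEND seq=100 -> retransmit
Step 4: SEND seq=463 -> fresh
Step 5: SEND seq=100 -> retransmit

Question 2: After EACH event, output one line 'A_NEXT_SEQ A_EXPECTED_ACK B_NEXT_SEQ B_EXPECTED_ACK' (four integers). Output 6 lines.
255 0 0 100
366 0 0 100
463 0 0 100
463 0 0 463
638 0 0 638
638 0 0 638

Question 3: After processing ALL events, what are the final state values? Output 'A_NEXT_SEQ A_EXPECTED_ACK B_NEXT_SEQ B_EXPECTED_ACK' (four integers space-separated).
Answer: 638 0 0 638

Derivation:
After event 0: A_seq=255 A_ack=0 B_seq=0 B_ack=100
After event 1: A_seq=366 A_ack=0 B_seq=0 B_ack=100
After event 2: A_seq=463 A_ack=0 B_seq=0 B_ack=100
After event 3: A_seq=463 A_ack=0 B_seq=0 B_ack=463
After event 4: A_seq=638 A_ack=0 B_seq=0 B_ack=638
After event 5: A_seq=638 A_ack=0 B_seq=0 B_ack=638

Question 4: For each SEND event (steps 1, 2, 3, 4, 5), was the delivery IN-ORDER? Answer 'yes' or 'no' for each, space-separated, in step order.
Step 1: SEND seq=255 -> out-of-order
Step 2: SEND seq=366 -> out-of-order
Step 3: SEND seq=100 -> in-order
Step 4: SEND seq=463 -> in-order
Step 5: SEND seq=100 -> out-of-order

Answer: no no yes yes no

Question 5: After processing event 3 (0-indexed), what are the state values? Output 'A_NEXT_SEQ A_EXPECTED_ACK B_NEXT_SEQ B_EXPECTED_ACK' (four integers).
After event 0: A_seq=255 A_ack=0 B_seq=0 B_ack=100
After event 1: A_seq=366 A_ack=0 B_seq=0 B_ack=100
After event 2: A_seq=463 A_ack=0 B_seq=0 B_ack=100
After event 3: A_seq=463 A_ack=0 B_seq=0 B_ack=463

463 0 0 463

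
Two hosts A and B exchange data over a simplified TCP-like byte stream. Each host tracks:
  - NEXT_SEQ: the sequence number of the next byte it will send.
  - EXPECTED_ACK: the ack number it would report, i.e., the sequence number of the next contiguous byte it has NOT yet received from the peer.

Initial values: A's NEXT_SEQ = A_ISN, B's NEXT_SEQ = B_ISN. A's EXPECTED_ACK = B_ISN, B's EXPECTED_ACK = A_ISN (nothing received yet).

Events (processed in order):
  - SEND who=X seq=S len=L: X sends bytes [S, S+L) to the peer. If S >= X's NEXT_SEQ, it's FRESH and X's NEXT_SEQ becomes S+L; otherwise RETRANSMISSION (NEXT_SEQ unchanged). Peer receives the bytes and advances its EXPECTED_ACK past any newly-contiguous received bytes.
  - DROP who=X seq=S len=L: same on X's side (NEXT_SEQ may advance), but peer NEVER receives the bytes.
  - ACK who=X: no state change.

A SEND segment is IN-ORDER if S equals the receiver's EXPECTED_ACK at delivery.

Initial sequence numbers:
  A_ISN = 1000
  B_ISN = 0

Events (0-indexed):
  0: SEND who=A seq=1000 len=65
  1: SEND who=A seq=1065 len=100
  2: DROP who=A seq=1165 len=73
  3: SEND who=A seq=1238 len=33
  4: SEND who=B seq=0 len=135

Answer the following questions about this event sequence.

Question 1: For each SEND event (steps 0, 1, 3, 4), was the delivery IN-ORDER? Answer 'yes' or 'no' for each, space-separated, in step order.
Step 0: SEND seq=1000 -> in-order
Step 1: SEND seq=1065 -> in-order
Step 3: SEND seq=1238 -> out-of-order
Step 4: SEND seq=0 -> in-order

Answer: yes yes no yes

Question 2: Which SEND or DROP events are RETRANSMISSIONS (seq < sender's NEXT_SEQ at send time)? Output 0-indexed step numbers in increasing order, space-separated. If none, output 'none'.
Step 0: SEND seq=1000 -> fresh
Step 1: SEND seq=1065 -> fresh
Step 2: DROP seq=1165 -> fresh
Step 3: SEND seq=1238 -> fresh
Step 4: SEND seq=0 -> fresh

Answer: none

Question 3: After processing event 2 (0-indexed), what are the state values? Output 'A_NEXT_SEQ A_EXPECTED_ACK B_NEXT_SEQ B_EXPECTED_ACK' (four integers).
After event 0: A_seq=1065 A_ack=0 B_seq=0 B_ack=1065
After event 1: A_seq=1165 A_ack=0 B_seq=0 B_ack=1165
After event 2: A_seq=1238 A_ack=0 B_seq=0 B_ack=1165

1238 0 0 1165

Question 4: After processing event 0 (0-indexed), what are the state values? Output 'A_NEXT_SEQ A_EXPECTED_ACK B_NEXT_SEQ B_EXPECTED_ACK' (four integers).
After event 0: A_seq=1065 A_ack=0 B_seq=0 B_ack=1065

1065 0 0 1065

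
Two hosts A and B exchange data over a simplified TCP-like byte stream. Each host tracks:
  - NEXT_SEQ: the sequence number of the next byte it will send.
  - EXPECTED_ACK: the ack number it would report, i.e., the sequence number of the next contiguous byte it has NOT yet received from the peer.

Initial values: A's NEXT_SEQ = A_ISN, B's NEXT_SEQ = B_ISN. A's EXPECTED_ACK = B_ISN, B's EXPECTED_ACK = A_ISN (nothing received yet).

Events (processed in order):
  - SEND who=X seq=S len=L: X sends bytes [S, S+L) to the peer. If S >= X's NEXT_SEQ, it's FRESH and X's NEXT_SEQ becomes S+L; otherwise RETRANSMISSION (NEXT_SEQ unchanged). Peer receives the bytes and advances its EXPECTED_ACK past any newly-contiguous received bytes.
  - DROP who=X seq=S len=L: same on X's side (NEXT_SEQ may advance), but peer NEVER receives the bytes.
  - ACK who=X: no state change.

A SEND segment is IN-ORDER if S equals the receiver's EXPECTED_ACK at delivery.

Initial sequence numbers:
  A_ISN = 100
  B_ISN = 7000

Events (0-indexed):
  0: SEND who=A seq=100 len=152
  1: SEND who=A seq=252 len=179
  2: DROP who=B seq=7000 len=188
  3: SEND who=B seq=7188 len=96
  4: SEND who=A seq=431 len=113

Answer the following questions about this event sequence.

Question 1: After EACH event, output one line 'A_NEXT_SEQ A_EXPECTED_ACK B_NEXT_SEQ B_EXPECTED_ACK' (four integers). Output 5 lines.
252 7000 7000 252
431 7000 7000 431
431 7000 7188 431
431 7000 7284 431
544 7000 7284 544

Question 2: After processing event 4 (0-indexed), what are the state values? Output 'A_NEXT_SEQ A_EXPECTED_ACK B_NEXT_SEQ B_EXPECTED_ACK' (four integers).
After event 0: A_seq=252 A_ack=7000 B_seq=7000 B_ack=252
After event 1: A_seq=431 A_ack=7000 B_seq=7000 B_ack=431
After event 2: A_seq=431 A_ack=7000 B_seq=7188 B_ack=431
After event 3: A_seq=431 A_ack=7000 B_seq=7284 B_ack=431
After event 4: A_seq=544 A_ack=7000 B_seq=7284 B_ack=544

544 7000 7284 544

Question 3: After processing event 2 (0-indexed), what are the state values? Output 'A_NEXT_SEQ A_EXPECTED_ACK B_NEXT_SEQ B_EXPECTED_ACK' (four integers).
After event 0: A_seq=252 A_ack=7000 B_seq=7000 B_ack=252
After event 1: A_seq=431 A_ack=7000 B_seq=7000 B_ack=431
After event 2: A_seq=431 A_ack=7000 B_seq=7188 B_ack=431

431 7000 7188 431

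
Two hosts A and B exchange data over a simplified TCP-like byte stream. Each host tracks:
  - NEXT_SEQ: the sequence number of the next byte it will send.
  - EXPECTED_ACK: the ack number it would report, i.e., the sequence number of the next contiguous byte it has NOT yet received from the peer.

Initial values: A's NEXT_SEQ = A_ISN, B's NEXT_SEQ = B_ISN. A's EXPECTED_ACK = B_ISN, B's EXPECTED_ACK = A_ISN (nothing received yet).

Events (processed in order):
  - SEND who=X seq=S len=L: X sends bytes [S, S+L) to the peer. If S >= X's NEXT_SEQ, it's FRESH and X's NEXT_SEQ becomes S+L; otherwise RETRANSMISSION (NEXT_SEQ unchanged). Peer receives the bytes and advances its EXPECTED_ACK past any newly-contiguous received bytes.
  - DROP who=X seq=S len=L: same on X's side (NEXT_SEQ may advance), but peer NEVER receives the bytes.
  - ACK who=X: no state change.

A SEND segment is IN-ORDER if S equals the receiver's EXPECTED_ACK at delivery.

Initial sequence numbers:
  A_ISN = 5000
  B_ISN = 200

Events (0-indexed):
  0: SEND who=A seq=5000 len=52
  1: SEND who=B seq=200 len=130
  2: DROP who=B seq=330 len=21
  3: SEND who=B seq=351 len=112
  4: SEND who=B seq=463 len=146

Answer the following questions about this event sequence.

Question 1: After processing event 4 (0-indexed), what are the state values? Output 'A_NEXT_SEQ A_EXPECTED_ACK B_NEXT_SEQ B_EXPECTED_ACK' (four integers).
After event 0: A_seq=5052 A_ack=200 B_seq=200 B_ack=5052
After event 1: A_seq=5052 A_ack=330 B_seq=330 B_ack=5052
After event 2: A_seq=5052 A_ack=330 B_seq=351 B_ack=5052
After event 3: A_seq=5052 A_ack=330 B_seq=463 B_ack=5052
After event 4: A_seq=5052 A_ack=330 B_seq=609 B_ack=5052

5052 330 609 5052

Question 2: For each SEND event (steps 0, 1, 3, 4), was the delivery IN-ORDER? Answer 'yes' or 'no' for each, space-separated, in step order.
Answer: yes yes no no

Derivation:
Step 0: SEND seq=5000 -> in-order
Step 1: SEND seq=200 -> in-order
Step 3: SEND seq=351 -> out-of-order
Step 4: SEND seq=463 -> out-of-order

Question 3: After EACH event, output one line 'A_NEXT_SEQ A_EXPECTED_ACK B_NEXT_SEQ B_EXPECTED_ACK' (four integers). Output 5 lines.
5052 200 200 5052
5052 330 330 5052
5052 330 351 5052
5052 330 463 5052
5052 330 609 5052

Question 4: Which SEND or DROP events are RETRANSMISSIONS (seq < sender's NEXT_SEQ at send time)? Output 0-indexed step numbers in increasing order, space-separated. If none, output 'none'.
Answer: none

Derivation:
Step 0: SEND seq=5000 -> fresh
Step 1: SEND seq=200 -> fresh
Step 2: DROP seq=330 -> fresh
Step 3: SEND seq=351 -> fresh
Step 4: SEND seq=463 -> fresh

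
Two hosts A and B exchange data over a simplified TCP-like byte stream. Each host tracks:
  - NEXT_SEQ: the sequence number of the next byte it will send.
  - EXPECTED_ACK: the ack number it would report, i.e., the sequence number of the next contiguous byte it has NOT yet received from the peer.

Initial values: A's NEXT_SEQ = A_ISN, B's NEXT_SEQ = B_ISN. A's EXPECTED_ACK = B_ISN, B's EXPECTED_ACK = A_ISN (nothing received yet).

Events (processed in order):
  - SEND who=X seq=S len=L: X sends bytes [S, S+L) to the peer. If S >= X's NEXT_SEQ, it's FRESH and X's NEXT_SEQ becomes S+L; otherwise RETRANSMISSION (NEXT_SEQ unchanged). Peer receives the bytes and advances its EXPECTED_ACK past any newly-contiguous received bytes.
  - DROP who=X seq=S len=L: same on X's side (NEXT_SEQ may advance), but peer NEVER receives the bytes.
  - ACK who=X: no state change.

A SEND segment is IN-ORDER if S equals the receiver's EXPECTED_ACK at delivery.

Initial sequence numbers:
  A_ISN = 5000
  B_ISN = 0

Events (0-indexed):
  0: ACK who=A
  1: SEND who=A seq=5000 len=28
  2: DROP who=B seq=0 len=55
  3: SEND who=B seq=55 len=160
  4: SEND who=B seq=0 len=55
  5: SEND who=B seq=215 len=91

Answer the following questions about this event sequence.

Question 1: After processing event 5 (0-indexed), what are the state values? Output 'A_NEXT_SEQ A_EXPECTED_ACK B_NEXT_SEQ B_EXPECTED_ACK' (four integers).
After event 0: A_seq=5000 A_ack=0 B_seq=0 B_ack=5000
After event 1: A_seq=5028 A_ack=0 B_seq=0 B_ack=5028
After event 2: A_seq=5028 A_ack=0 B_seq=55 B_ack=5028
After event 3: A_seq=5028 A_ack=0 B_seq=215 B_ack=5028
After event 4: A_seq=5028 A_ack=215 B_seq=215 B_ack=5028
After event 5: A_seq=5028 A_ack=306 B_seq=306 B_ack=5028

5028 306 306 5028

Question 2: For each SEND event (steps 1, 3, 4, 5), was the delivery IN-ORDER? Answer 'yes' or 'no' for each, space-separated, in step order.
Step 1: SEND seq=5000 -> in-order
Step 3: SEND seq=55 -> out-of-order
Step 4: SEND seq=0 -> in-order
Step 5: SEND seq=215 -> in-order

Answer: yes no yes yes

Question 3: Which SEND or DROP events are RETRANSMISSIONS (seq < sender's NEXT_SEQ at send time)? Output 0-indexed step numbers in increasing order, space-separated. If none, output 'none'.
Step 1: SEND seq=5000 -> fresh
Step 2: DROP seq=0 -> fresh
Step 3: SEND seq=55 -> fresh
Step 4: SEND seq=0 -> retransmit
Step 5: SEND seq=215 -> fresh

Answer: 4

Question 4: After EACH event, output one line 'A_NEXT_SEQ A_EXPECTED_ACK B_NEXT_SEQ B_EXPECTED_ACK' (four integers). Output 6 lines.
5000 0 0 5000
5028 0 0 5028
5028 0 55 5028
5028 0 215 5028
5028 215 215 5028
5028 306 306 5028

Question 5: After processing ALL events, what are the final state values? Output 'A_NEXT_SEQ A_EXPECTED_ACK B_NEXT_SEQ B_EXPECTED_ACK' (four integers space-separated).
Answer: 5028 306 306 5028

Derivation:
After event 0: A_seq=5000 A_ack=0 B_seq=0 B_ack=5000
After event 1: A_seq=5028 A_ack=0 B_seq=0 B_ack=5028
After event 2: A_seq=5028 A_ack=0 B_seq=55 B_ack=5028
After event 3: A_seq=5028 A_ack=0 B_seq=215 B_ack=5028
After event 4: A_seq=5028 A_ack=215 B_seq=215 B_ack=5028
After event 5: A_seq=5028 A_ack=306 B_seq=306 B_ack=5028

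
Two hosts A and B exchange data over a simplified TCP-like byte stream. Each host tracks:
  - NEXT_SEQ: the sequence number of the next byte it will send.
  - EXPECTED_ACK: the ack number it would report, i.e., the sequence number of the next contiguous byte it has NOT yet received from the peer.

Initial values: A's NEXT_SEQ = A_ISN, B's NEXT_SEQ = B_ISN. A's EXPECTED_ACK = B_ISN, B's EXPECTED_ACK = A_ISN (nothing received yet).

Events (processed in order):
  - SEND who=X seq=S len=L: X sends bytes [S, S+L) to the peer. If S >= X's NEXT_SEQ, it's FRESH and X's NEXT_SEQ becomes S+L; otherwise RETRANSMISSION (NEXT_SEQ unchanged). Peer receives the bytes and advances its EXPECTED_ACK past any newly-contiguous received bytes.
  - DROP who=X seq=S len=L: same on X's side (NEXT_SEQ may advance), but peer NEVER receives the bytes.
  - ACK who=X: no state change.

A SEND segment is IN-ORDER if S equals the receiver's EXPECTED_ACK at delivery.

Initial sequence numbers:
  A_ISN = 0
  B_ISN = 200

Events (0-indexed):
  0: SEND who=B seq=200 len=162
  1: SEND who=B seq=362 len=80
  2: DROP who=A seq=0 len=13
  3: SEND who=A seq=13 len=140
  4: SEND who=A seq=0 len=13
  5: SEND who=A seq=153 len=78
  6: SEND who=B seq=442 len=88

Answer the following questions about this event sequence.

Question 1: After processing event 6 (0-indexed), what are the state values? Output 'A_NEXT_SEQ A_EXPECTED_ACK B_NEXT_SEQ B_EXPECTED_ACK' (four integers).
After event 0: A_seq=0 A_ack=362 B_seq=362 B_ack=0
After event 1: A_seq=0 A_ack=442 B_seq=442 B_ack=0
After event 2: A_seq=13 A_ack=442 B_seq=442 B_ack=0
After event 3: A_seq=153 A_ack=442 B_seq=442 B_ack=0
After event 4: A_seq=153 A_ack=442 B_seq=442 B_ack=153
After event 5: A_seq=231 A_ack=442 B_seq=442 B_ack=231
After event 6: A_seq=231 A_ack=530 B_seq=530 B_ack=231

231 530 530 231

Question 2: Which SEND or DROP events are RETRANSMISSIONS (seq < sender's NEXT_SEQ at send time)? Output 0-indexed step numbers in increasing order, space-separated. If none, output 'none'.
Answer: 4

Derivation:
Step 0: SEND seq=200 -> fresh
Step 1: SEND seq=362 -> fresh
Step 2: DROP seq=0 -> fresh
Step 3: SEND seq=13 -> fresh
Step 4: SEND seq=0 -> retransmit
Step 5: SEND seq=153 -> fresh
Step 6: SEND seq=442 -> fresh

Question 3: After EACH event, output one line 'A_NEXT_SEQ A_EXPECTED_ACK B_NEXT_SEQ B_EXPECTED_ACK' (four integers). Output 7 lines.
0 362 362 0
0 442 442 0
13 442 442 0
153 442 442 0
153 442 442 153
231 442 442 231
231 530 530 231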